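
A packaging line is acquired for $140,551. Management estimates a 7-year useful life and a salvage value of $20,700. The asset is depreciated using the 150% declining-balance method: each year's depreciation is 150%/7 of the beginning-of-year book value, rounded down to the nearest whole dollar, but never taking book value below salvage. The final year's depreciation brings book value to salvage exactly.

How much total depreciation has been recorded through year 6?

Depreciable base = $140,551 − $20,700 = $119,851.
Year 1: ⌊$140,551 × 150%/7⌋ = $30,118. Book value $110,433.
Year 2: ⌊$110,433 × 150%/7⌋ = $23,664. Book value $86,769.
Year 3: ⌊$86,769 × 150%/7⌋ = $18,593. Book value $68,176.
Year 4: ⌊$68,176 × 150%/7⌋ = $14,609. Book value $53,567.
Year 5: ⌊$53,567 × 150%/7⌋ = $11,478. Book value $42,089.
Year 6: ⌊$42,089 × 150%/7⌋ = $9,019. Book value $33,070.
Accumulated through year 6 = $140,551 − $33,070 = $107,481.

$107,481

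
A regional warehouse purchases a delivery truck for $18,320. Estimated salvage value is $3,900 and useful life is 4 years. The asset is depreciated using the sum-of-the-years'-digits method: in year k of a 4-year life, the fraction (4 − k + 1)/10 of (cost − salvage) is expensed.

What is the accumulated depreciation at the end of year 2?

$10,094

Depreciable base = $18,320 − $3,900 = $14,420.
Sum of the years' digits = 4+3+2+1 = 10.
Year 1: $14,420 × 4/10 = $5,768. Book value $12,552.
Year 2: $14,420 × 3/10 = $4,326. Book value $8,226.
Accumulated through year 2 = $18,320 − $8,226 = $10,094.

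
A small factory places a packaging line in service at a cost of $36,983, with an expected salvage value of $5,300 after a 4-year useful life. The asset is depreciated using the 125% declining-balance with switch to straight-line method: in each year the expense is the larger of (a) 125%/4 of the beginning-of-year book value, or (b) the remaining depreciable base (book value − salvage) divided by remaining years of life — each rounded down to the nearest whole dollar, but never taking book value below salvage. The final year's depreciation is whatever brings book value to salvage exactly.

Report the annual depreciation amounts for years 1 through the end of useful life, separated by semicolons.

Depreciable base = $36,983 − $5,300 = $31,683.
Year 1: DB = ⌊$36,983 × 125%/4⌋ = $11,557; SL = ⌊$31,683/4⌋ = $7,920 → take DB $11,557. Book value $25,426.
Year 2: DB = ⌊$25,426 × 125%/4⌋ = $7,945; SL = ⌊$20,126/3⌋ = $6,708 → take DB $7,945. Book value $17,481.
Year 3: DB = ⌊$17,481 × 125%/4⌋ = $5,462; SL = ⌊$12,181/2⌋ = $6,090 → take SL $6,090. Book value $11,391.
Year 4 (final): $11,391 − $5,300 = $6,091. Book value $5,300.

$11,557; $7,945; $6,090; $6,091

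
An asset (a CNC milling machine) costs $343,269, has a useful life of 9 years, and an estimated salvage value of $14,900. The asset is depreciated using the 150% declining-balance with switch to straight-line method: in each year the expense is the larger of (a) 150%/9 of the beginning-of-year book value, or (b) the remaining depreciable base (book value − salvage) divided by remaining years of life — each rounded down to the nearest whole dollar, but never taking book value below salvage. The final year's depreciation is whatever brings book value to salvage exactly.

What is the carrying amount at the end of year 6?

$105,287

Depreciable base = $343,269 − $14,900 = $328,369.
Year 1: DB = ⌊$343,269 × 150%/9⌋ = $57,211; SL = ⌊$328,369/9⌋ = $36,485 → take DB $57,211. Book value $286,058.
Year 2: DB = ⌊$286,058 × 150%/9⌋ = $47,676; SL = ⌊$271,158/8⌋ = $33,894 → take DB $47,676. Book value $238,382.
Year 3: DB = ⌊$238,382 × 150%/9⌋ = $39,730; SL = ⌊$223,482/7⌋ = $31,926 → take DB $39,730. Book value $198,652.
Year 4: DB = ⌊$198,652 × 150%/9⌋ = $33,108; SL = ⌊$183,752/6⌋ = $30,625 → take DB $33,108. Book value $165,544.
Year 5: DB = ⌊$165,544 × 150%/9⌋ = $27,590; SL = ⌊$150,644/5⌋ = $30,128 → take SL $30,128. Book value $135,416.
Year 6: DB = ⌊$135,416 × 150%/9⌋ = $22,569; SL = ⌊$120,516/4⌋ = $30,129 → take SL $30,129. Book value $105,287.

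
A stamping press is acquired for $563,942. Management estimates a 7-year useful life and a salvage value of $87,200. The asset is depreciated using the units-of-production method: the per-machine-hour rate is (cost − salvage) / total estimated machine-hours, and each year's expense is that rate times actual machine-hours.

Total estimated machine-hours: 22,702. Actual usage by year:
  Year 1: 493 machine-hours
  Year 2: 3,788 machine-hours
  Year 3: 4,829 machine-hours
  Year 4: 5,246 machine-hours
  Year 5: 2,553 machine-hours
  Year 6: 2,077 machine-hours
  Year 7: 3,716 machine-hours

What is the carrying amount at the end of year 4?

Depreciable base = $563,942 − $87,200 = $476,742.
Rate = $476,742 / 22,702 machine-hours = $21 per machine-hour.
Year 1: 493 × $21 = $10,353. Book value $553,589.
Year 2: 3,788 × $21 = $79,548. Book value $474,041.
Year 3: 4,829 × $21 = $101,409. Book value $372,632.
Year 4: 5,246 × $21 = $110,166. Book value $262,466.

$262,466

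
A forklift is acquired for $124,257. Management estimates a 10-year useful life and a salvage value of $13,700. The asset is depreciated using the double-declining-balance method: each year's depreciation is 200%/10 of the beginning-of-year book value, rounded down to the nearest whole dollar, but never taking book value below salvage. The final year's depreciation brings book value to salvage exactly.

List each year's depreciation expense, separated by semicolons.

Depreciable base = $124,257 − $13,700 = $110,557.
Year 1: ⌊$124,257 × 200%/10⌋ = $24,851. Book value $99,406.
Year 2: ⌊$99,406 × 200%/10⌋ = $19,881. Book value $79,525.
Year 3: ⌊$79,525 × 200%/10⌋ = $15,905. Book value $63,620.
Year 4: ⌊$63,620 × 200%/10⌋ = $12,724. Book value $50,896.
Year 5: ⌊$50,896 × 200%/10⌋ = $10,179. Book value $40,717.
Year 6: ⌊$40,717 × 200%/10⌋ = $8,143. Book value $32,574.
Year 7: ⌊$32,574 × 200%/10⌋ = $6,514. Book value $26,060.
Year 8: ⌊$26,060 × 200%/10⌋ = $5,212. Book value $20,848.
Year 9: ⌊$20,848 × 200%/10⌋ = $4,169. Book value $16,679.
Year 10 (final): $16,679 − $13,700 = $2,979. Book value $13,700.

$24,851; $19,881; $15,905; $12,724; $10,179; $8,143; $6,514; $5,212; $4,169; $2,979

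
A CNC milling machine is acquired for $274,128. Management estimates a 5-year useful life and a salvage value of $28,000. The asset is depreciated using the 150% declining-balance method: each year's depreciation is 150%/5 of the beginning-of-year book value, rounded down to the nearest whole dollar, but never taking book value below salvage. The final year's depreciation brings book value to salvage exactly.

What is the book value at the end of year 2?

Depreciable base = $274,128 − $28,000 = $246,128.
Year 1: ⌊$274,128 × 150%/5⌋ = $82,238. Book value $191,890.
Year 2: ⌊$191,890 × 150%/5⌋ = $57,567. Book value $134,323.

$134,323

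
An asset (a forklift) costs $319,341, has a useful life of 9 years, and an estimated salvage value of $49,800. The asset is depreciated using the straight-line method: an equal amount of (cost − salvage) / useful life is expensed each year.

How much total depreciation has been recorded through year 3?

$89,847

Depreciable base = $319,341 − $49,800 = $269,541.
Annual expense = $269,541 / 9 = $29,949.
End of year 1: book value $289,392.
End of year 2: book value $259,443.
End of year 3: book value $229,494.
Accumulated through year 3 = $319,341 − $229,494 = $89,847.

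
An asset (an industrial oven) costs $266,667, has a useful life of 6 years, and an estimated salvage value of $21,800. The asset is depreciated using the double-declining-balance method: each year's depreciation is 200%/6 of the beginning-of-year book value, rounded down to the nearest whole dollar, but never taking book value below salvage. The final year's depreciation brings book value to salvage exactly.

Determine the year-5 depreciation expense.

$17,558

Depreciable base = $266,667 − $21,800 = $244,867.
Year 1: ⌊$266,667 × 200%/6⌋ = $88,889. Book value $177,778.
Year 2: ⌊$177,778 × 200%/6⌋ = $59,259. Book value $118,519.
Year 3: ⌊$118,519 × 200%/6⌋ = $39,506. Book value $79,013.
Year 4: ⌊$79,013 × 200%/6⌋ = $26,337. Book value $52,676.
Year 5: ⌊$52,676 × 200%/6⌋ = $17,558. Book value $35,118.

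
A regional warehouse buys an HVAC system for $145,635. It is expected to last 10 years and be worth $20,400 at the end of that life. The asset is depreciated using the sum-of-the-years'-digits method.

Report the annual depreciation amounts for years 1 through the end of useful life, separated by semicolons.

Depreciable base = $145,635 − $20,400 = $125,235.
Sum of the years' digits = 10+9+8+7+6+5+4+3+2+1 = 55.
Year 1: $125,235 × 10/55 = $22,770. Book value $122,865.
Year 2: $125,235 × 9/55 = $20,493. Book value $102,372.
Year 3: $125,235 × 8/55 = $18,216. Book value $84,156.
Year 4: $125,235 × 7/55 = $15,939. Book value $68,217.
Year 5: $125,235 × 6/55 = $13,662. Book value $54,555.
Year 6: $125,235 × 5/55 = $11,385. Book value $43,170.
Year 7: $125,235 × 4/55 = $9,108. Book value $34,062.
Year 8: $125,235 × 3/55 = $6,831. Book value $27,231.
Year 9: $125,235 × 2/55 = $4,554. Book value $22,677.
Year 10: $125,235 × 1/55 = $2,277. Book value $20,400.

$22,770; $20,493; $18,216; $15,939; $13,662; $11,385; $9,108; $6,831; $4,554; $2,277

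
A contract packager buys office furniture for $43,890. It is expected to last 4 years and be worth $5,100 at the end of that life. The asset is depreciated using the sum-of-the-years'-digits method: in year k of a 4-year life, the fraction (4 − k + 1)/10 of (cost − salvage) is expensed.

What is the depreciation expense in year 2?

Depreciable base = $43,890 − $5,100 = $38,790.
Sum of the years' digits = 4+3+2+1 = 10.
Year 1: $38,790 × 4/10 = $15,516. Book value $28,374.
Year 2: $38,790 × 3/10 = $11,637. Book value $16,737.

$11,637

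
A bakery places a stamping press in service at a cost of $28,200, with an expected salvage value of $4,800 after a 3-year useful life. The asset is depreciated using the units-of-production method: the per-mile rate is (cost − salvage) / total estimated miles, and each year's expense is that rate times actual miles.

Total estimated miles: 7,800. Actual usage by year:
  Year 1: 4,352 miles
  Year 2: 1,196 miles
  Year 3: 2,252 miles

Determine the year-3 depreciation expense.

$6,756

Depreciable base = $28,200 − $4,800 = $23,400.
Rate = $23,400 / 7,800 miles = $3 per mile.
Year 1: 4,352 × $3 = $13,056. Book value $15,144.
Year 2: 1,196 × $3 = $3,588. Book value $11,556.
Year 3: 2,252 × $3 = $6,756. Book value $4,800.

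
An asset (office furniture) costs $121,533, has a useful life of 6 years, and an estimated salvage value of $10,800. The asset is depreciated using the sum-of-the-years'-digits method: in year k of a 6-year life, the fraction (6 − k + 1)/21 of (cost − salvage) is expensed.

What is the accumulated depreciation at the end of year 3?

Depreciable base = $121,533 − $10,800 = $110,733.
Sum of the years' digits = 6+5+4+3+2+1 = 21.
Year 1: $110,733 × 6/21 = $31,638. Book value $89,895.
Year 2: $110,733 × 5/21 = $26,365. Book value $63,530.
Year 3: $110,733 × 4/21 = $21,092. Book value $42,438.
Accumulated through year 3 = $121,533 − $42,438 = $79,095.

$79,095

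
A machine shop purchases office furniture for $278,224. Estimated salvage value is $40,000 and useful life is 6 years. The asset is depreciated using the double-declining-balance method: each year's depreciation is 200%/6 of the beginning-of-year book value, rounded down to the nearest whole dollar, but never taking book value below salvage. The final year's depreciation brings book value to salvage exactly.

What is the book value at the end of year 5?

$40,000

Depreciable base = $278,224 − $40,000 = $238,224.
Year 1: ⌊$278,224 × 200%/6⌋ = $92,741. Book value $185,483.
Year 2: ⌊$185,483 × 200%/6⌋ = $61,827. Book value $123,656.
Year 3: ⌊$123,656 × 200%/6⌋ = $41,218. Book value $82,438.
Year 4: ⌊$82,438 × 200%/6⌋ = $27,479. Book value $54,959.
Year 5: ⌊$54,959 × 200%/6⌋ = $18,319, capped at $14,959. Book value $40,000.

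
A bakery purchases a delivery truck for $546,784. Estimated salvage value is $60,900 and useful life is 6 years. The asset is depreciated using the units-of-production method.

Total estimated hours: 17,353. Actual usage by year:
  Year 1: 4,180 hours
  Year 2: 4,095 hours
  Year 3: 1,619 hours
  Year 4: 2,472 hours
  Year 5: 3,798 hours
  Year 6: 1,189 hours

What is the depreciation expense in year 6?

$33,292

Depreciable base = $546,784 − $60,900 = $485,884.
Rate = $485,884 / 17,353 hours = $28 per hour.
Year 1: 4,180 × $28 = $117,040. Book value $429,744.
Year 2: 4,095 × $28 = $114,660. Book value $315,084.
Year 3: 1,619 × $28 = $45,332. Book value $269,752.
Year 4: 2,472 × $28 = $69,216. Book value $200,536.
Year 5: 3,798 × $28 = $106,344. Book value $94,192.
Year 6: 1,189 × $28 = $33,292. Book value $60,900.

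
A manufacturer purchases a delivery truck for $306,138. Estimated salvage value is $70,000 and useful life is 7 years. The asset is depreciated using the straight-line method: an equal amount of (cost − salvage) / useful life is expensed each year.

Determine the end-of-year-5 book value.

Depreciable base = $306,138 − $70,000 = $236,138.
Annual expense = $236,138 / 7 = $33,734.
End of year 1: book value $272,404.
End of year 2: book value $238,670.
End of year 3: book value $204,936.
End of year 4: book value $171,202.
End of year 5: book value $137,468.

$137,468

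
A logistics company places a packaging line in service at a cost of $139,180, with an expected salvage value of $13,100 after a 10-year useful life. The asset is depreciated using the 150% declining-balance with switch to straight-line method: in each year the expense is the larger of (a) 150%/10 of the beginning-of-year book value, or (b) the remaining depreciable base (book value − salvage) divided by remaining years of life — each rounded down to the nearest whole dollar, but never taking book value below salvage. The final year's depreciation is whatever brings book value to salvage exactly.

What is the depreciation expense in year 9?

$9,731

Depreciable base = $139,180 − $13,100 = $126,080.
Year 1: DB = ⌊$139,180 × 150%/10⌋ = $20,877; SL = ⌊$126,080/10⌋ = $12,608 → take DB $20,877. Book value $118,303.
Year 2: DB = ⌊$118,303 × 150%/10⌋ = $17,745; SL = ⌊$105,203/9⌋ = $11,689 → take DB $17,745. Book value $100,558.
Year 3: DB = ⌊$100,558 × 150%/10⌋ = $15,083; SL = ⌊$87,458/8⌋ = $10,932 → take DB $15,083. Book value $85,475.
Year 4: DB = ⌊$85,475 × 150%/10⌋ = $12,821; SL = ⌊$72,375/7⌋ = $10,339 → take DB $12,821. Book value $72,654.
Year 5: DB = ⌊$72,654 × 150%/10⌋ = $10,898; SL = ⌊$59,554/6⌋ = $9,925 → take DB $10,898. Book value $61,756.
Year 6: DB = ⌊$61,756 × 150%/10⌋ = $9,263; SL = ⌊$48,656/5⌋ = $9,731 → take SL $9,731. Book value $52,025.
Year 7: DB = ⌊$52,025 × 150%/10⌋ = $7,803; SL = ⌊$38,925/4⌋ = $9,731 → take SL $9,731. Book value $42,294.
Year 8: DB = ⌊$42,294 × 150%/10⌋ = $6,344; SL = ⌊$29,194/3⌋ = $9,731 → take SL $9,731. Book value $32,563.
Year 9: DB = ⌊$32,563 × 150%/10⌋ = $4,884; SL = ⌊$19,463/2⌋ = $9,731 → take SL $9,731. Book value $22,832.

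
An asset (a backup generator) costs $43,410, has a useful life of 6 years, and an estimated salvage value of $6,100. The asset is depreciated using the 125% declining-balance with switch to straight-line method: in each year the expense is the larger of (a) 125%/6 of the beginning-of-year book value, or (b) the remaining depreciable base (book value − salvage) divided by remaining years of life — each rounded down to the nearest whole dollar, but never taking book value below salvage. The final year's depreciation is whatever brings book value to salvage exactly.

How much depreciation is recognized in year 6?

Depreciable base = $43,410 − $6,100 = $37,310.
Year 1: DB = ⌊$43,410 × 125%/6⌋ = $9,043; SL = ⌊$37,310/6⌋ = $6,218 → take DB $9,043. Book value $34,367.
Year 2: DB = ⌊$34,367 × 125%/6⌋ = $7,159; SL = ⌊$28,267/5⌋ = $5,653 → take DB $7,159. Book value $27,208.
Year 3: DB = ⌊$27,208 × 125%/6⌋ = $5,668; SL = ⌊$21,108/4⌋ = $5,277 → take DB $5,668. Book value $21,540.
Year 4: DB = ⌊$21,540 × 125%/6⌋ = $4,487; SL = ⌊$15,440/3⌋ = $5,146 → take SL $5,146. Book value $16,394.
Year 5: DB = ⌊$16,394 × 125%/6⌋ = $3,415; SL = ⌊$10,294/2⌋ = $5,147 → take SL $5,147. Book value $11,247.
Year 6 (final): $11,247 − $6,100 = $5,147. Book value $6,100.

$5,147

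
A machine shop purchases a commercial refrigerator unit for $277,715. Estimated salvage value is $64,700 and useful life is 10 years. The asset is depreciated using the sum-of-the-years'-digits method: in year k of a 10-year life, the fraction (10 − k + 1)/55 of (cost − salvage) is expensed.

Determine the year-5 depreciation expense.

Depreciable base = $277,715 − $64,700 = $213,015.
Sum of the years' digits = 10+9+8+7+6+5+4+3+2+1 = 55.
Year 1: $213,015 × 10/55 = $38,730. Book value $238,985.
Year 2: $213,015 × 9/55 = $34,857. Book value $204,128.
Year 3: $213,015 × 8/55 = $30,984. Book value $173,144.
Year 4: $213,015 × 7/55 = $27,111. Book value $146,033.
Year 5: $213,015 × 6/55 = $23,238. Book value $122,795.

$23,238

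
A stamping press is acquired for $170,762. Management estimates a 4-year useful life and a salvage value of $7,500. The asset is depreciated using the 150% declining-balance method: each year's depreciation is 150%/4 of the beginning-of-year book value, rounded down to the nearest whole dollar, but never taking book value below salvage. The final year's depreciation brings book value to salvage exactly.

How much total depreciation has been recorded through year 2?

$104,057

Depreciable base = $170,762 − $7,500 = $163,262.
Year 1: ⌊$170,762 × 150%/4⌋ = $64,035. Book value $106,727.
Year 2: ⌊$106,727 × 150%/4⌋ = $40,022. Book value $66,705.
Accumulated through year 2 = $170,762 − $66,705 = $104,057.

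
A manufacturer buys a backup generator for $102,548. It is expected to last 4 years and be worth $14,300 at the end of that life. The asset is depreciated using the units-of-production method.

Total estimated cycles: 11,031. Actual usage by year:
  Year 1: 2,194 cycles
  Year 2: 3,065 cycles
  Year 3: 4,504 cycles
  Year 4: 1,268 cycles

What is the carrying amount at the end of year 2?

Depreciable base = $102,548 − $14,300 = $88,248.
Rate = $88,248 / 11,031 cycles = $8 per cycle.
Year 1: 2,194 × $8 = $17,552. Book value $84,996.
Year 2: 3,065 × $8 = $24,520. Book value $60,476.

$60,476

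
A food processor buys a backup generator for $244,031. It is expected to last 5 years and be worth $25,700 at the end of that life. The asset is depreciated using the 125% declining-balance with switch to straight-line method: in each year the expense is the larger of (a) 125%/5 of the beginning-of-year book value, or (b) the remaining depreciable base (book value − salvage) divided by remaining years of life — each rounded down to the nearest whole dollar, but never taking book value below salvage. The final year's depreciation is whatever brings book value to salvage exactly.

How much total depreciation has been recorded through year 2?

Depreciable base = $244,031 − $25,700 = $218,331.
Year 1: DB = ⌊$244,031 × 125%/5⌋ = $61,007; SL = ⌊$218,331/5⌋ = $43,666 → take DB $61,007. Book value $183,024.
Year 2: DB = ⌊$183,024 × 125%/5⌋ = $45,756; SL = ⌊$157,324/4⌋ = $39,331 → take DB $45,756. Book value $137,268.
Accumulated through year 2 = $244,031 − $137,268 = $106,763.

$106,763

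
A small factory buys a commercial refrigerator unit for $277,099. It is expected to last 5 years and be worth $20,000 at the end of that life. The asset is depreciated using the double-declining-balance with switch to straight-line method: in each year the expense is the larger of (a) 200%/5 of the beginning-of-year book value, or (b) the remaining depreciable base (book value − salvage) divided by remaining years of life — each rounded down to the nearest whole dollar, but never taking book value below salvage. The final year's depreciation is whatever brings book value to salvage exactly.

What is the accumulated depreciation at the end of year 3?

$217,245

Depreciable base = $277,099 − $20,000 = $257,099.
Year 1: DB = ⌊$277,099 × 200%/5⌋ = $110,839; SL = ⌊$257,099/5⌋ = $51,419 → take DB $110,839. Book value $166,260.
Year 2: DB = ⌊$166,260 × 200%/5⌋ = $66,504; SL = ⌊$146,260/4⌋ = $36,565 → take DB $66,504. Book value $99,756.
Year 3: DB = ⌊$99,756 × 200%/5⌋ = $39,902; SL = ⌊$79,756/3⌋ = $26,585 → take DB $39,902. Book value $59,854.
Accumulated through year 3 = $277,099 − $59,854 = $217,245.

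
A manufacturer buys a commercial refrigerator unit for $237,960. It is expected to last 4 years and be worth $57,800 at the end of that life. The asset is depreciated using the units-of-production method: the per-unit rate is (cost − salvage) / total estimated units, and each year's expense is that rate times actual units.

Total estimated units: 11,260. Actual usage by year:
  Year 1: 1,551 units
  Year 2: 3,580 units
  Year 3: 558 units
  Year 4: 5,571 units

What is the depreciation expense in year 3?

$8,928

Depreciable base = $237,960 − $57,800 = $180,160.
Rate = $180,160 / 11,260 units = $16 per unit.
Year 1: 1,551 × $16 = $24,816. Book value $213,144.
Year 2: 3,580 × $16 = $57,280. Book value $155,864.
Year 3: 558 × $16 = $8,928. Book value $146,936.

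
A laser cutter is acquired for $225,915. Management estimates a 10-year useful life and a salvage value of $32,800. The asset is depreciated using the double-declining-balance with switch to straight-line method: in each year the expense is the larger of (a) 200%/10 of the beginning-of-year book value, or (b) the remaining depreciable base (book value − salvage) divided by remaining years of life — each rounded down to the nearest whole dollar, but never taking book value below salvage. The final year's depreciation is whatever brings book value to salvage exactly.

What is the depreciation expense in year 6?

Depreciable base = $225,915 − $32,800 = $193,115.
Year 1: DB = ⌊$225,915 × 200%/10⌋ = $45,183; SL = ⌊$193,115/10⌋ = $19,311 → take DB $45,183. Book value $180,732.
Year 2: DB = ⌊$180,732 × 200%/10⌋ = $36,146; SL = ⌊$147,932/9⌋ = $16,436 → take DB $36,146. Book value $144,586.
Year 3: DB = ⌊$144,586 × 200%/10⌋ = $28,917; SL = ⌊$111,786/8⌋ = $13,973 → take DB $28,917. Book value $115,669.
Year 4: DB = ⌊$115,669 × 200%/10⌋ = $23,133; SL = ⌊$82,869/7⌋ = $11,838 → take DB $23,133. Book value $92,536.
Year 5: DB = ⌊$92,536 × 200%/10⌋ = $18,507; SL = ⌊$59,736/6⌋ = $9,956 → take DB $18,507. Book value $74,029.
Year 6: DB = ⌊$74,029 × 200%/10⌋ = $14,805; SL = ⌊$41,229/5⌋ = $8,245 → take DB $14,805. Book value $59,224.

$14,805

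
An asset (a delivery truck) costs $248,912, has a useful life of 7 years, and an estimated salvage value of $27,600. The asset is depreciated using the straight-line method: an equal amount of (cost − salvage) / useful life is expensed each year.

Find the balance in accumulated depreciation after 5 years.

Depreciable base = $248,912 − $27,600 = $221,312.
Annual expense = $221,312 / 7 = $31,616.
End of year 1: book value $217,296.
End of year 2: book value $185,680.
End of year 3: book value $154,064.
End of year 4: book value $122,448.
End of year 5: book value $90,832.
Accumulated through year 5 = $248,912 − $90,832 = $158,080.

$158,080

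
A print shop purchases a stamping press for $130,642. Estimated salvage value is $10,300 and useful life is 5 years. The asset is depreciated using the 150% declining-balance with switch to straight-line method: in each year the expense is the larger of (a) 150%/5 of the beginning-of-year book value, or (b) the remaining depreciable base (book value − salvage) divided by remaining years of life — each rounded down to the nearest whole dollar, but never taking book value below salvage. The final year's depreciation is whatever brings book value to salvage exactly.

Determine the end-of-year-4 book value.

$27,556

Depreciable base = $130,642 − $10,300 = $120,342.
Year 1: DB = ⌊$130,642 × 150%/5⌋ = $39,192; SL = ⌊$120,342/5⌋ = $24,068 → take DB $39,192. Book value $91,450.
Year 2: DB = ⌊$91,450 × 150%/5⌋ = $27,435; SL = ⌊$81,150/4⌋ = $20,287 → take DB $27,435. Book value $64,015.
Year 3: DB = ⌊$64,015 × 150%/5⌋ = $19,204; SL = ⌊$53,715/3⌋ = $17,905 → take DB $19,204. Book value $44,811.
Year 4: DB = ⌊$44,811 × 150%/5⌋ = $13,443; SL = ⌊$34,511/2⌋ = $17,255 → take SL $17,255. Book value $27,556.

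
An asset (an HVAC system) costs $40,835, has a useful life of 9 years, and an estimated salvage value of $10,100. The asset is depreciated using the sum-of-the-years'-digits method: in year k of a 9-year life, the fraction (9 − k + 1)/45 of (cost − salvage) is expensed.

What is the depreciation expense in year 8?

Depreciable base = $40,835 − $10,100 = $30,735.
Sum of the years' digits = 9+8+7+6+5+4+3+2+1 = 45.
Year 1: $30,735 × 9/45 = $6,147. Book value $34,688.
Year 2: $30,735 × 8/45 = $5,464. Book value $29,224.
Year 3: $30,735 × 7/45 = $4,781. Book value $24,443.
Year 4: $30,735 × 6/45 = $4,098. Book value $20,345.
Year 5: $30,735 × 5/45 = $3,415. Book value $16,930.
Year 6: $30,735 × 4/45 = $2,732. Book value $14,198.
Year 7: $30,735 × 3/45 = $2,049. Book value $12,149.
Year 8: $30,735 × 2/45 = $1,366. Book value $10,783.

$1,366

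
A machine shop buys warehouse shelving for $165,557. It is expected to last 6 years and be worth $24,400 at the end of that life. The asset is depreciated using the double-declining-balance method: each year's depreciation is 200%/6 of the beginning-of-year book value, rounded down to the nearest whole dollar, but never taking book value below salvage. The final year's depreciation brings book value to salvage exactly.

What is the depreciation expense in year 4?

Depreciable base = $165,557 − $24,400 = $141,157.
Year 1: ⌊$165,557 × 200%/6⌋ = $55,185. Book value $110,372.
Year 2: ⌊$110,372 × 200%/6⌋ = $36,790. Book value $73,582.
Year 3: ⌊$73,582 × 200%/6⌋ = $24,527. Book value $49,055.
Year 4: ⌊$49,055 × 200%/6⌋ = $16,351. Book value $32,704.

$16,351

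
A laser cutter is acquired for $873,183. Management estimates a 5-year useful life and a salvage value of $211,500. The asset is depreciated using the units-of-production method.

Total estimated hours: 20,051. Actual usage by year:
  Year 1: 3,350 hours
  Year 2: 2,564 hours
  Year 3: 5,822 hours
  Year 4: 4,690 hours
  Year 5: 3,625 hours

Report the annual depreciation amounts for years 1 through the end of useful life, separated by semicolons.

Depreciable base = $873,183 − $211,500 = $661,683.
Rate = $661,683 / 20,051 hours = $33 per hour.
Year 1: 3,350 × $33 = $110,550. Book value $762,633.
Year 2: 2,564 × $33 = $84,612. Book value $678,021.
Year 3: 5,822 × $33 = $192,126. Book value $485,895.
Year 4: 4,690 × $33 = $154,770. Book value $331,125.
Year 5: 3,625 × $33 = $119,625. Book value $211,500.

$110,550; $84,612; $192,126; $154,770; $119,625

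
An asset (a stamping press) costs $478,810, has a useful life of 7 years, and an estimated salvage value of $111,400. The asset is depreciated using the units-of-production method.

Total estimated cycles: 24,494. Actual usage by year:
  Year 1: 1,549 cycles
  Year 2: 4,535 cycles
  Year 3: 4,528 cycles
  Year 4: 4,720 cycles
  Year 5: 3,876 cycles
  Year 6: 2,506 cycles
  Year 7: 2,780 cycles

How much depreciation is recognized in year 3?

$67,920

Depreciable base = $478,810 − $111,400 = $367,410.
Rate = $367,410 / 24,494 cycles = $15 per cycle.
Year 1: 1,549 × $15 = $23,235. Book value $455,575.
Year 2: 4,535 × $15 = $68,025. Book value $387,550.
Year 3: 4,528 × $15 = $67,920. Book value $319,630.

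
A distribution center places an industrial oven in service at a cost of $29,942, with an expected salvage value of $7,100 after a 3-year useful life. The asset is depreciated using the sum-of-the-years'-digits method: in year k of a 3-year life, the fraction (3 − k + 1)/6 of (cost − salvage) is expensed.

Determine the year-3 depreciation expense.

$3,807

Depreciable base = $29,942 − $7,100 = $22,842.
Sum of the years' digits = 3+2+1 = 6.
Year 1: $22,842 × 3/6 = $11,421. Book value $18,521.
Year 2: $22,842 × 2/6 = $7,614. Book value $10,907.
Year 3: $22,842 × 1/6 = $3,807. Book value $7,100.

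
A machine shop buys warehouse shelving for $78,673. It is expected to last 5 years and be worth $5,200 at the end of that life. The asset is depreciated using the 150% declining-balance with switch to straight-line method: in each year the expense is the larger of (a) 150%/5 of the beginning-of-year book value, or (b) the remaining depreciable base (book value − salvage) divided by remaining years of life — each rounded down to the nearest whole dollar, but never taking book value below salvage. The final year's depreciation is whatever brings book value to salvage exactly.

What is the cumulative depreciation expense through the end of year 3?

Depreciable base = $78,673 − $5,200 = $73,473.
Year 1: DB = ⌊$78,673 × 150%/5⌋ = $23,601; SL = ⌊$73,473/5⌋ = $14,694 → take DB $23,601. Book value $55,072.
Year 2: DB = ⌊$55,072 × 150%/5⌋ = $16,521; SL = ⌊$49,872/4⌋ = $12,468 → take DB $16,521. Book value $38,551.
Year 3: DB = ⌊$38,551 × 150%/5⌋ = $11,565; SL = ⌊$33,351/3⌋ = $11,117 → take DB $11,565. Book value $26,986.
Accumulated through year 3 = $78,673 − $26,986 = $51,687.

$51,687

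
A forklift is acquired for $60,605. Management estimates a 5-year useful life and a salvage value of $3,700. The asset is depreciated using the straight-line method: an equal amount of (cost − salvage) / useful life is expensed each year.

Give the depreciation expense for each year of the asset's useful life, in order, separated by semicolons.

Depreciable base = $60,605 − $3,700 = $56,905.
Annual expense = $56,905 / 5 = $11,381.
End of year 1: book value $49,224.
End of year 2: book value $37,843.
End of year 3: book value $26,462.
End of year 4: book value $15,081.
End of year 5: book value $3,700.

$11,381; $11,381; $11,381; $11,381; $11,381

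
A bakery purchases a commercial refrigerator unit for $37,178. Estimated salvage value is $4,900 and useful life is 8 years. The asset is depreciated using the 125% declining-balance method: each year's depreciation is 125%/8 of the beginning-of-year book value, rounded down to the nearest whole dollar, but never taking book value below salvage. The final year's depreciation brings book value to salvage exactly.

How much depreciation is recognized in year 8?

Depreciable base = $37,178 − $4,900 = $32,278.
Year 1: ⌊$37,178 × 125%/8⌋ = $5,809. Book value $31,369.
Year 2: ⌊$31,369 × 125%/8⌋ = $4,901. Book value $26,468.
Year 3: ⌊$26,468 × 125%/8⌋ = $4,135. Book value $22,333.
Year 4: ⌊$22,333 × 125%/8⌋ = $3,489. Book value $18,844.
Year 5: ⌊$18,844 × 125%/8⌋ = $2,944. Book value $15,900.
Year 6: ⌊$15,900 × 125%/8⌋ = $2,484. Book value $13,416.
Year 7: ⌊$13,416 × 125%/8⌋ = $2,096. Book value $11,320.
Year 8 (final): $11,320 − $4,900 = $6,420. Book value $4,900.

$6,420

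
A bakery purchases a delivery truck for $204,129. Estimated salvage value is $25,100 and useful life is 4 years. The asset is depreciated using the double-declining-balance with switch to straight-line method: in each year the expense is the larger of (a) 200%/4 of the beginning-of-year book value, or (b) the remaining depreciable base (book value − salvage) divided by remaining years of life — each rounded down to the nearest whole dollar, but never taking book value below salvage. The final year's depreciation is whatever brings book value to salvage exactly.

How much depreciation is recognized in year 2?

Depreciable base = $204,129 − $25,100 = $179,029.
Year 1: DB = ⌊$204,129 × 200%/4⌋ = $102,064; SL = ⌊$179,029/4⌋ = $44,757 → take DB $102,064. Book value $102,065.
Year 2: DB = ⌊$102,065 × 200%/4⌋ = $51,032; SL = ⌊$76,965/3⌋ = $25,655 → take DB $51,032. Book value $51,033.

$51,032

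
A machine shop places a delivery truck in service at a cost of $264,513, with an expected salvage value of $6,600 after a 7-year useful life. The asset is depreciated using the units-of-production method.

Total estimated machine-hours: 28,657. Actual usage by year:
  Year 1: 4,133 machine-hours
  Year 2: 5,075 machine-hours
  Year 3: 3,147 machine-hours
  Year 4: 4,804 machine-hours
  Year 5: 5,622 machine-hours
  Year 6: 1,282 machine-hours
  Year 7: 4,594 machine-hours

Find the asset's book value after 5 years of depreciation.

Depreciable base = $264,513 − $6,600 = $257,913.
Rate = $257,913 / 28,657 machine-hours = $9 per machine-hour.
Year 1: 4,133 × $9 = $37,197. Book value $227,316.
Year 2: 5,075 × $9 = $45,675. Book value $181,641.
Year 3: 3,147 × $9 = $28,323. Book value $153,318.
Year 4: 4,804 × $9 = $43,236. Book value $110,082.
Year 5: 5,622 × $9 = $50,598. Book value $59,484.

$59,484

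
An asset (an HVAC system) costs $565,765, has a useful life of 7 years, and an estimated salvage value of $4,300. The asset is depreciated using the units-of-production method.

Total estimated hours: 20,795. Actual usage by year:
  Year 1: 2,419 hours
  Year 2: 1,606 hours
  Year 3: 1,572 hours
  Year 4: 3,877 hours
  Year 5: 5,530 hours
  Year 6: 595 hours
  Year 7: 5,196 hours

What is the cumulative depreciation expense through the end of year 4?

Depreciable base = $565,765 − $4,300 = $561,465.
Rate = $561,465 / 20,795 hours = $27 per hour.
Year 1: 2,419 × $27 = $65,313. Book value $500,452.
Year 2: 1,606 × $27 = $43,362. Book value $457,090.
Year 3: 1,572 × $27 = $42,444. Book value $414,646.
Year 4: 3,877 × $27 = $104,679. Book value $309,967.
Accumulated through year 4 = $565,765 − $309,967 = $255,798.

$255,798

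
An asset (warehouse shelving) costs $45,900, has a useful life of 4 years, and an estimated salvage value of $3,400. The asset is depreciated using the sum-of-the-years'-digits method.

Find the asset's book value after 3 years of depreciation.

Depreciable base = $45,900 − $3,400 = $42,500.
Sum of the years' digits = 4+3+2+1 = 10.
Year 1: $42,500 × 4/10 = $17,000. Book value $28,900.
Year 2: $42,500 × 3/10 = $12,750. Book value $16,150.
Year 3: $42,500 × 2/10 = $8,500. Book value $7,650.

$7,650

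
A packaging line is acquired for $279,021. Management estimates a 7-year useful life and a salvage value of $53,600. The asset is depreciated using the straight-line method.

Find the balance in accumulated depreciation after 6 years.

$193,218

Depreciable base = $279,021 − $53,600 = $225,421.
Annual expense = $225,421 / 7 = $32,203.
End of year 1: book value $246,818.
End of year 2: book value $214,615.
End of year 3: book value $182,412.
End of year 4: book value $150,209.
End of year 5: book value $118,006.
End of year 6: book value $85,803.
Accumulated through year 6 = $279,021 − $85,803 = $193,218.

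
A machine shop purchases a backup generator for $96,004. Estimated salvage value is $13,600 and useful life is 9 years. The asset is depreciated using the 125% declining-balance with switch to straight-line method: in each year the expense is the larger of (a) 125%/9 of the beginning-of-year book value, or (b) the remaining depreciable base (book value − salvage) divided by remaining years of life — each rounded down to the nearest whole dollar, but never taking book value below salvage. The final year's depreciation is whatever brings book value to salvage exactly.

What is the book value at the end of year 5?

Depreciable base = $96,004 − $13,600 = $82,404.
Year 1: DB = ⌊$96,004 × 125%/9⌋ = $13,333; SL = ⌊$82,404/9⌋ = $9,156 → take DB $13,333. Book value $82,671.
Year 2: DB = ⌊$82,671 × 125%/9⌋ = $11,482; SL = ⌊$69,071/8⌋ = $8,633 → take DB $11,482. Book value $71,189.
Year 3: DB = ⌊$71,189 × 125%/9⌋ = $9,887; SL = ⌊$57,589/7⌋ = $8,227 → take DB $9,887. Book value $61,302.
Year 4: DB = ⌊$61,302 × 125%/9⌋ = $8,514; SL = ⌊$47,702/6⌋ = $7,950 → take DB $8,514. Book value $52,788.
Year 5: DB = ⌊$52,788 × 125%/9⌋ = $7,331; SL = ⌊$39,188/5⌋ = $7,837 → take SL $7,837. Book value $44,951.

$44,951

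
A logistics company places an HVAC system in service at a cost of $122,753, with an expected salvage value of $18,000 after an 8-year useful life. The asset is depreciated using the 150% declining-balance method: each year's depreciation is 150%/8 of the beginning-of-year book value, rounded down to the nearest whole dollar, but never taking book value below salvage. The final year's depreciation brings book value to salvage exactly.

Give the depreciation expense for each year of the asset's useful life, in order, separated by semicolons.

Depreciable base = $122,753 − $18,000 = $104,753.
Year 1: ⌊$122,753 × 150%/8⌋ = $23,016. Book value $99,737.
Year 2: ⌊$99,737 × 150%/8⌋ = $18,700. Book value $81,037.
Year 3: ⌊$81,037 × 150%/8⌋ = $15,194. Book value $65,843.
Year 4: ⌊$65,843 × 150%/8⌋ = $12,345. Book value $53,498.
Year 5: ⌊$53,498 × 150%/8⌋ = $10,030. Book value $43,468.
Year 6: ⌊$43,468 × 150%/8⌋ = $8,150. Book value $35,318.
Year 7: ⌊$35,318 × 150%/8⌋ = $6,622. Book value $28,696.
Year 8 (final): $28,696 − $18,000 = $10,696. Book value $18,000.

$23,016; $18,700; $15,194; $12,345; $10,030; $8,150; $6,622; $10,696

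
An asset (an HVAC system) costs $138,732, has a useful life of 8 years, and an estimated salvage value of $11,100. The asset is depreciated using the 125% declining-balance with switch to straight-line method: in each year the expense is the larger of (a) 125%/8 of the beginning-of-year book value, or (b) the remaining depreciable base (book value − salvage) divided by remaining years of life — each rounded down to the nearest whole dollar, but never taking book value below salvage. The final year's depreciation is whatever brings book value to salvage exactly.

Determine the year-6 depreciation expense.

$14,447

Depreciable base = $138,732 − $11,100 = $127,632.
Year 1: DB = ⌊$138,732 × 125%/8⌋ = $21,676; SL = ⌊$127,632/8⌋ = $15,954 → take DB $21,676. Book value $117,056.
Year 2: DB = ⌊$117,056 × 125%/8⌋ = $18,290; SL = ⌊$105,956/7⌋ = $15,136 → take DB $18,290. Book value $98,766.
Year 3: DB = ⌊$98,766 × 125%/8⌋ = $15,432; SL = ⌊$87,666/6⌋ = $14,611 → take DB $15,432. Book value $83,334.
Year 4: DB = ⌊$83,334 × 125%/8⌋ = $13,020; SL = ⌊$72,234/5⌋ = $14,446 → take SL $14,446. Book value $68,888.
Year 5: DB = ⌊$68,888 × 125%/8⌋ = $10,763; SL = ⌊$57,788/4⌋ = $14,447 → take SL $14,447. Book value $54,441.
Year 6: DB = ⌊$54,441 × 125%/8⌋ = $8,506; SL = ⌊$43,341/3⌋ = $14,447 → take SL $14,447. Book value $39,994.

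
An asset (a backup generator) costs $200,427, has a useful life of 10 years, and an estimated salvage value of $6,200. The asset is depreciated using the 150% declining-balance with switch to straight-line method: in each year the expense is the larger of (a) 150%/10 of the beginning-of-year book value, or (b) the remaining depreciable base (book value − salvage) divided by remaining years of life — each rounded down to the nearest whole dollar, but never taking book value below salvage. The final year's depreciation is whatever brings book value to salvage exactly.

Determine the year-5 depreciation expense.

Depreciable base = $200,427 − $6,200 = $194,227.
Year 1: DB = ⌊$200,427 × 150%/10⌋ = $30,064; SL = ⌊$194,227/10⌋ = $19,422 → take DB $30,064. Book value $170,363.
Year 2: DB = ⌊$170,363 × 150%/10⌋ = $25,554; SL = ⌊$164,163/9⌋ = $18,240 → take DB $25,554. Book value $144,809.
Year 3: DB = ⌊$144,809 × 150%/10⌋ = $21,721; SL = ⌊$138,609/8⌋ = $17,326 → take DB $21,721. Book value $123,088.
Year 4: DB = ⌊$123,088 × 150%/10⌋ = $18,463; SL = ⌊$116,888/7⌋ = $16,698 → take DB $18,463. Book value $104,625.
Year 5: DB = ⌊$104,625 × 150%/10⌋ = $15,693; SL = ⌊$98,425/6⌋ = $16,404 → take SL $16,404. Book value $88,221.

$16,404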